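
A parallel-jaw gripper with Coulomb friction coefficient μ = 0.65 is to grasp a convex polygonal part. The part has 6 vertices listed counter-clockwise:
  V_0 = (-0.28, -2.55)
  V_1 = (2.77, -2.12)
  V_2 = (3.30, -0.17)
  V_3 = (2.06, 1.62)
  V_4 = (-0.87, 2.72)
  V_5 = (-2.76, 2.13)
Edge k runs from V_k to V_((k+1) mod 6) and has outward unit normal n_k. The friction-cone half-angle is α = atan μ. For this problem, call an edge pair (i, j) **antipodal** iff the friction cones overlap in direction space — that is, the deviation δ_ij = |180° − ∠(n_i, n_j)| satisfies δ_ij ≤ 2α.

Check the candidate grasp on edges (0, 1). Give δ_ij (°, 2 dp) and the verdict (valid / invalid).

α = atan 0.65 = 33.02°;  2α = 66.05°
edge 0: e_0 = (+3.05, +0.43);  n_0 = (+0.1396, -0.9902)
edge 1: e_1 = (+0.53, +1.95);  n_1 = (+0.9650, -0.2623)
∠(n_0, n_1) = 66.77°
δ = |180° − 66.77°| = 113.23°
113.23° > 2α = 66.05°  →  invalid

δ = 113.23°, invalid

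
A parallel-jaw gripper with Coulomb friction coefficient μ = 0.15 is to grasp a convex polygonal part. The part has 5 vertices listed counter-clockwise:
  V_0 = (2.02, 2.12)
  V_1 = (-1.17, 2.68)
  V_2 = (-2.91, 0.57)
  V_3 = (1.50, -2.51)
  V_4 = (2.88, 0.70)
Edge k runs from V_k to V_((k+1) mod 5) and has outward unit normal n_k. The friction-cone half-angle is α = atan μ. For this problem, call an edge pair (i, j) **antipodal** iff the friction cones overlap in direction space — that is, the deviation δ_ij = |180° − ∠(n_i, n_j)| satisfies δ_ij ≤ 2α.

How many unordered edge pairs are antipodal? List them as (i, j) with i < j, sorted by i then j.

count = 1; pairs: (1,3)

α = atan 0.15 = 8.53°;  2α = 17.06°
n_0 = (+0.1729, +0.9849)
n_1 = (-0.7715, +0.6362)
n_2 = (-0.5726, -0.8198)
n_3 = (+0.9187, -0.3950)
n_4 = (+0.8554, +0.5180)
  (0,1): δ = 119.55°  ·
  (0,2): δ = 24.97°  ·
  (0,3): δ = 76.69°  ·
  (0,4): δ = 131.16°  ·
  (1,2): δ = 85.42°  ·
  (1,3): δ = 16.25°  ✓
  (1,4): δ = 70.71°  ·
  (2,3): δ = 78.33°  ·
  (2,4): δ = 23.87°  ·
  (3,4): δ = 125.54°  ·
antipodal pairs: 1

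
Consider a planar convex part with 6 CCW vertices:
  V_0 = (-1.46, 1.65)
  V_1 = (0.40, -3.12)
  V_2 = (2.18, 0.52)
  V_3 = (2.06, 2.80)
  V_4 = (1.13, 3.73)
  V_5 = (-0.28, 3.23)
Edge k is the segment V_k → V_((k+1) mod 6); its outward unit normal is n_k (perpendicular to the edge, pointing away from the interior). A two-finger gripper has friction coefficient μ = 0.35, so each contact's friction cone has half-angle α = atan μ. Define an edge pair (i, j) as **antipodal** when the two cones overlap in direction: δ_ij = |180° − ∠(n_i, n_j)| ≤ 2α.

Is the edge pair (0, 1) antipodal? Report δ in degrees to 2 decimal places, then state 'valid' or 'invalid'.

α = atan 0.35 = 19.29°;  2α = 38.58°
edge 0: e_0 = (+1.86, -4.77);  n_0 = (-0.9317, -0.3633)
edge 1: e_1 = (+1.78, +3.64);  n_1 = (+0.8983, -0.4393)
∠(n_0, n_1) = 132.64°
δ = |180° − 132.64°| = 47.36°
47.36° > 2α = 38.58°  →  invalid

δ = 47.36°, invalid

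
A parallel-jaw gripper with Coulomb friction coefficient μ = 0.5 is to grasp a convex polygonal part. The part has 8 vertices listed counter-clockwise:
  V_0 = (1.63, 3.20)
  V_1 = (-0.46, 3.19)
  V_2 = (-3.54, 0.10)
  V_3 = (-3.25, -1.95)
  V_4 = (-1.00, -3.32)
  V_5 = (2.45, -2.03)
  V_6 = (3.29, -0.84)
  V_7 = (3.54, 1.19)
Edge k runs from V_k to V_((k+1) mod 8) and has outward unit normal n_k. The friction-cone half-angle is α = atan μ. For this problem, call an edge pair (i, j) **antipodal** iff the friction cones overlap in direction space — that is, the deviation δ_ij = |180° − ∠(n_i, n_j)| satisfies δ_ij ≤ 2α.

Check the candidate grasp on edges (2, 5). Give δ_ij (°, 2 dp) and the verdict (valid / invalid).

α = atan 0.5 = 26.57°;  2α = 53.13°
edge 2: e_2 = (+0.29, -2.05);  n_2 = (-0.9901, -0.1401)
edge 5: e_5 = (+0.84, +1.19);  n_5 = (+0.8170, -0.5767)
∠(n_2, n_5) = 136.73°
δ = |180° − 136.73°| = 43.27°
43.27° ≤ 2α = 53.13°  →  valid

δ = 43.27°, valid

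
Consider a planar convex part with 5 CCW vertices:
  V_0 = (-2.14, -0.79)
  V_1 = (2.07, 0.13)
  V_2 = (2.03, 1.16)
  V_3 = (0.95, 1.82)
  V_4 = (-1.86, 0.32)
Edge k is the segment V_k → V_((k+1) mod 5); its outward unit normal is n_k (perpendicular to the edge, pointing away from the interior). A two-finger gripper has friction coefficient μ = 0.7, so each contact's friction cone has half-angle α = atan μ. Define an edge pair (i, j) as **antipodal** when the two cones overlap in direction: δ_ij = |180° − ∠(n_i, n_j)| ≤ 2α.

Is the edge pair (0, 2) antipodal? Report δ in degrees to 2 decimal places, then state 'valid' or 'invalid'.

δ = 43.76°, valid

α = atan 0.7 = 34.99°;  2α = 69.98°
edge 0: e_0 = (+4.21, +0.92);  n_0 = (+0.2135, -0.9769)
edge 2: e_2 = (-1.08, +0.66);  n_2 = (+0.5215, +0.8533)
∠(n_0, n_2) = 136.24°
δ = |180° − 136.24°| = 43.76°
43.76° ≤ 2α = 69.98°  →  valid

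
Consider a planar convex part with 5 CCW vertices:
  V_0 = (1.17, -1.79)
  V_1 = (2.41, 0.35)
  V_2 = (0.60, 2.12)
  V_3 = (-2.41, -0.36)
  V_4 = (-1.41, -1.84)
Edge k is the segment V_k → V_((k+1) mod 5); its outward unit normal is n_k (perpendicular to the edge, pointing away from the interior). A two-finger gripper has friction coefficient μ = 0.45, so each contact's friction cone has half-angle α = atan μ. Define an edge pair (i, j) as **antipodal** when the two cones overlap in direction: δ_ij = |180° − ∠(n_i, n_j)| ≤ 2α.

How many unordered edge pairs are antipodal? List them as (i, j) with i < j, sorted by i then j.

count = 4; pairs: (0,2), (1,3), (1,4), (2,4)

α = atan 0.45 = 24.23°;  2α = 48.46°
n_0 = (+0.8652, -0.5014)
n_1 = (+0.6992, +0.7150)
n_2 = (-0.6359, +0.7718)
n_3 = (-0.8286, -0.5599)
n_4 = (+0.0194, -0.9998)
  (0,1): δ = 104.27°  ·
  (0,2): δ = 20.42°  ✓
  (0,3): δ = 64.14°  ·
  (0,4): δ = 121.20°  ·
  (1,2): δ = 96.15°  ·
  (1,3): δ = 11.59°  ✓
  (1,4): δ = 45.47°  ✓
  (2,3): δ = 95.44°  ·
  (2,4): δ = 38.38°  ✓
  (3,4): δ = 122.94°  ·
antipodal pairs: 4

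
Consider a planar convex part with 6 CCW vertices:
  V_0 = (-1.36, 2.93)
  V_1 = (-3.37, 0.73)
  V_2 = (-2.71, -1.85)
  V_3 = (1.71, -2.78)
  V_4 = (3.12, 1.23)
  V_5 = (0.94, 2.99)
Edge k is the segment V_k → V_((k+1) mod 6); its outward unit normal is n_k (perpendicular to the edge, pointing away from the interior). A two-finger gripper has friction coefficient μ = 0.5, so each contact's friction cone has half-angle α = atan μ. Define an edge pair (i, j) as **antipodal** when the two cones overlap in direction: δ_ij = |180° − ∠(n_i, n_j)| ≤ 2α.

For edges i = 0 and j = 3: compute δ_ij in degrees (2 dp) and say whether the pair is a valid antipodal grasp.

δ = 23.04°, valid

α = atan 0.5 = 26.57°;  2α = 53.13°
edge 0: e_0 = (-2.01, -2.20);  n_0 = (-0.7383, +0.6745)
edge 3: e_3 = (+1.41, +4.01);  n_3 = (+0.9434, -0.3317)
∠(n_0, n_3) = 156.96°
δ = |180° − 156.96°| = 23.04°
23.04° ≤ 2α = 53.13°  →  valid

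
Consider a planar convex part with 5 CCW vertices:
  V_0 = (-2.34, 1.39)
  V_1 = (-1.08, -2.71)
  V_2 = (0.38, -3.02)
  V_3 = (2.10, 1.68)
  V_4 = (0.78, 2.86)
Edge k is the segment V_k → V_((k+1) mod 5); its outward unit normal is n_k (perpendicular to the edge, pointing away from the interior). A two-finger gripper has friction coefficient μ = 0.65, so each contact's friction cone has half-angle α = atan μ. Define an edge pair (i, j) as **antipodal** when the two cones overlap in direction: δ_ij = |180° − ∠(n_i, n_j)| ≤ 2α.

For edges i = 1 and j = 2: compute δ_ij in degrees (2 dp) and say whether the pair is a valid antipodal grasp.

α = atan 0.65 = 33.02°;  2α = 66.05°
edge 1: e_1 = (+1.46, -0.31);  n_1 = (-0.2077, -0.9782)
edge 2: e_2 = (+1.72, +4.70);  n_2 = (+0.9391, -0.3437)
∠(n_1, n_2) = 81.89°
δ = |180° − 81.89°| = 98.11°
98.11° > 2α = 66.05°  →  invalid

δ = 98.11°, invalid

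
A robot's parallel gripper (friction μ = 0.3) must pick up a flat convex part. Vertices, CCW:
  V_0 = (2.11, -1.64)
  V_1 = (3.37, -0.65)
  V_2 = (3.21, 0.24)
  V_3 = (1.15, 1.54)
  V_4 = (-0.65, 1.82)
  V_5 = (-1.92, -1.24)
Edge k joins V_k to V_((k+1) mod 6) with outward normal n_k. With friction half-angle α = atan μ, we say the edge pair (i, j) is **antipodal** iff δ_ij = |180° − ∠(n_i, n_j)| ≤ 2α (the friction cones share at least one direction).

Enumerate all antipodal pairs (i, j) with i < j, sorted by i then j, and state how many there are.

α = atan 0.3 = 16.70°;  2α = 33.40°
n_0 = (+0.6178, -0.7863)
n_1 = (+0.9842, +0.1769)
n_2 = (+0.5337, +0.8457)
n_3 = (+0.1537, +0.9881)
n_4 = (-0.9236, +0.3833)
n_5 = (-0.0988, -0.9951)
  (0,1): δ = 117.97°  ·
  (0,2): δ = 70.41°  ·
  (0,3): δ = 47.00°  ·
  (0,4): δ = 29.30°  ✓
  (0,5): δ = 136.17°  ·
  (1,2): δ = 132.45°  ·
  (1,3): δ = 109.03°  ·
  (1,4): δ = 32.73°  ✓
  (1,5): δ = 74.14°  ·
  (2,3): δ = 156.59°  ·
  (2,4): δ = 80.29°  ·
  (2,5): δ = 26.59°  ✓
  (3,4): δ = 103.70°  ·
  (3,5): δ = 3.17°  ✓
  (4,5): δ = 73.13°  ·
antipodal pairs: 4

count = 4; pairs: (0,4), (1,4), (2,5), (3,5)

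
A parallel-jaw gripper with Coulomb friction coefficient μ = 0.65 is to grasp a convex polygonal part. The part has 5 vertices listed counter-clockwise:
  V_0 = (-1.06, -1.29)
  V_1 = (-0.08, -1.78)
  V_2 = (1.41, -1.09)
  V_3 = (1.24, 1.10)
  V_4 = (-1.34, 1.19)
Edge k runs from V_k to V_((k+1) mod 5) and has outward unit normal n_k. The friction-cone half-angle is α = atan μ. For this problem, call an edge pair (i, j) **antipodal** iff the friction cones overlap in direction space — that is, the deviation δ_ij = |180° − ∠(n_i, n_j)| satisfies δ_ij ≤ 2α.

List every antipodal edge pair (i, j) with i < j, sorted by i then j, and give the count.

count = 4; pairs: (0,2), (0,3), (1,3), (2,4)

α = atan 0.65 = 33.02°;  2α = 66.05°
n_0 = (-0.4472, -0.8944)
n_1 = (+0.4202, -0.9074)
n_2 = (+0.9970, +0.0774)
n_3 = (+0.0349, +0.9994)
n_4 = (-0.9937, -0.1122)
  (0,1): δ = 128.59°  ·
  (0,2): δ = 59.00°  ✓
  (0,3): δ = 24.57°  ✓
  (0,4): δ = 123.01°  ·
  (1,2): δ = 110.41°  ·
  (1,3): δ = 26.85°  ✓
  (1,4): δ = 71.59°  ·
  (2,3): δ = 96.44°  ·
  (2,4): δ = 2.00°  ✓
  (3,4): δ = 81.56°  ·
antipodal pairs: 4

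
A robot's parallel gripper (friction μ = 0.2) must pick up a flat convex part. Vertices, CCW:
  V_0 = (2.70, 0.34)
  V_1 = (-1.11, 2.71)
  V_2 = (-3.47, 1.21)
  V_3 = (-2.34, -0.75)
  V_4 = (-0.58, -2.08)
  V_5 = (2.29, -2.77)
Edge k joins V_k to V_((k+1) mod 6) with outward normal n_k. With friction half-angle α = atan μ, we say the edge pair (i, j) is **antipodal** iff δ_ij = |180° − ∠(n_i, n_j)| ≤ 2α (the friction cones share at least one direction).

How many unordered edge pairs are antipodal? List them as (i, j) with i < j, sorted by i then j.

count = 2; pairs: (0,3), (0,4)

α = atan 0.2 = 11.31°;  2α = 22.62°
n_0 = (+0.5282, +0.8491)
n_1 = (-0.5364, +0.8440)
n_2 = (-0.8663, -0.4995)
n_3 = (-0.6029, -0.7978)
n_4 = (-0.2338, -0.9723)
n_5 = (+0.9914, -0.1307)
  (0,1): δ = 115.68°  ·
  (0,2): δ = 28.15°  ·
  (0,3): δ = 5.19°  ✓
  (0,4): δ = 18.37°  ✓
  (0,5): δ = 114.37°  ·
  (1,2): δ = 92.47°  ·
  (1,3): δ = 69.52°  ·
  (1,4): δ = 45.96°  ·
  (1,5): δ = 50.05°  ·
  (2,3): δ = 157.04°  ·
  (2,4): δ = 133.48°  ·
  (2,5): δ = 37.47°  ·
  (3,4): δ = 156.44°  ·
  (3,5): δ = 60.43°  ·
  (4,5): δ = 83.99°  ·
antipodal pairs: 2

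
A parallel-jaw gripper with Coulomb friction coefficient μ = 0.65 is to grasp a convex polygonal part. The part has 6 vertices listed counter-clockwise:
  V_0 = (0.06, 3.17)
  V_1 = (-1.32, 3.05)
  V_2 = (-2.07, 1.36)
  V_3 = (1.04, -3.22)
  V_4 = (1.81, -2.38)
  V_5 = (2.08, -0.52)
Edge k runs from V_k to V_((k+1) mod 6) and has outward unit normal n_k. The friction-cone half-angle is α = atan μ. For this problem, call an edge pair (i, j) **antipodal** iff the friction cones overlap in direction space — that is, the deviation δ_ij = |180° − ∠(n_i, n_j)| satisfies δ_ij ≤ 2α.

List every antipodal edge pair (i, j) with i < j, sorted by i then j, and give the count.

count = 7; pairs: (0,2), (0,3), (1,3), (1,4), (1,5), (2,4), (2,5)

α = atan 0.65 = 33.02°;  2α = 66.05°
n_0 = (-0.0866, +0.9962)
n_1 = (-0.9140, +0.4056)
n_2 = (-0.8273, -0.5618)
n_3 = (+0.7372, -0.6757)
n_4 = (+0.9896, -0.1437)
n_5 = (+0.8772, +0.4802)
  (0,1): δ = 118.90°  ·
  (0,2): δ = 60.79°  ✓
  (0,3): δ = 42.52°  ✓
  (0,4): δ = 76.77°  ·
  (0,5): δ = 113.73°  ·
  (1,2): δ = 121.89°  ·
  (1,3): δ = 18.58°  ✓
  (1,4): δ = 15.67°  ✓
  (1,5): δ = 52.63°  ✓
  (2,3): δ = 76.69°  ·
  (2,4): δ = 42.44°  ✓
  (2,5): δ = 5.48°  ✓
  (3,4): δ = 145.75°  ·
  (3,5): δ = 108.79°  ·
  (4,5): δ = 143.04°  ·
antipodal pairs: 7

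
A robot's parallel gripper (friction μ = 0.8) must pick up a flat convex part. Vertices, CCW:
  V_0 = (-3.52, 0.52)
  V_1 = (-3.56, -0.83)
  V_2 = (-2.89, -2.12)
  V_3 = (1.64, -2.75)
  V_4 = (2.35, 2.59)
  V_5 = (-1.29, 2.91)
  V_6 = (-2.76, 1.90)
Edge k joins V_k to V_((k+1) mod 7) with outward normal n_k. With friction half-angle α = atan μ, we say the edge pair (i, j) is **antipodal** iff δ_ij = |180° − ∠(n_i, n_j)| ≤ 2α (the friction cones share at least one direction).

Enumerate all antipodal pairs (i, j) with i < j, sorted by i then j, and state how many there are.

α = atan 0.8 = 38.66°;  2α = 77.32°
n_0 = (-0.9996, +0.0296)
n_1 = (-0.8874, -0.4609)
n_2 = (-0.1377, -0.9905)
n_3 = (+0.9913, -0.1318)
n_4 = (+0.0876, +0.9962)
n_5 = (-0.5663, +0.8242)
n_6 = (-0.8759, +0.4824)
  (0,1): δ = 150.86°  ·
  (0,2): δ = 96.22°  ·
  (0,3): δ = 5.88°  ✓
  (0,4): δ = 86.67°  ·
  (0,5): δ = 126.19°  ·
  (0,6): δ = 152.85°  ·
  (1,2): δ = 125.36°  ·
  (1,3): δ = 35.02°  ✓
  (1,4): δ = 57.53°  ✓
  (1,5): δ = 97.05°  ·
  (1,6): δ = 123.71°  ·
  (2,3): δ = 89.66°  ·
  (2,4): δ = 2.89°  ✓
  (2,5): δ = 42.41°  ✓
  (2,6): δ = 69.07°  ✓
  (3,4): δ = 87.45°  ·
  (3,5): δ = 47.93°  ✓
  (3,6): δ = 21.27°  ✓
  (4,5): δ = 140.48°  ·
  (4,6): δ = 113.82°  ·
  (5,6): δ = 153.33°  ·
antipodal pairs: 8

count = 8; pairs: (0,3), (1,3), (1,4), (2,4), (2,5), (2,6), (3,5), (3,6)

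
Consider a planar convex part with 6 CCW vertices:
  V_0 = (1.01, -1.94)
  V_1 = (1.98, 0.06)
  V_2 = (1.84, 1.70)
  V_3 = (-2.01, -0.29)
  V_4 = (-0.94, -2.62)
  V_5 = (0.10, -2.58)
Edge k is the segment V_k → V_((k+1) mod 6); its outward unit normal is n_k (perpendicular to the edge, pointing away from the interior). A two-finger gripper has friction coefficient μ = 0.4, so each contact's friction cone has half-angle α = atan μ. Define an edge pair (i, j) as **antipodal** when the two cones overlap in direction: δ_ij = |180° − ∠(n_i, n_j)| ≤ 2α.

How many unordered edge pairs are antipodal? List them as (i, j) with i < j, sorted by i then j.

count = 4; pairs: (0,2), (1,3), (2,4), (2,5)

α = atan 0.4 = 21.80°;  2α = 43.60°
n_0 = (+0.8998, -0.4364)
n_1 = (+0.9964, +0.0851)
n_2 = (-0.4592, +0.8883)
n_3 = (-0.9088, -0.4173)
n_4 = (+0.0384, -0.9993)
n_5 = (+0.5753, -0.8180)
  (0,1): δ = 149.25°  ·
  (0,2): δ = 36.79°  ✓
  (0,3): δ = 50.54°  ·
  (0,4): δ = 118.08°  ·
  (0,5): δ = 150.99°  ·
  (1,2): δ = 67.55°  ·
  (1,3): δ = 19.79°  ✓
  (1,4): δ = 87.32°  ·
  (1,5): δ = 120.24°  ·
  (2,3): δ = 92.67°  ·
  (2,4): δ = 25.13°  ✓
  (2,5): δ = 7.78°  ✓
  (3,4): δ = 112.46°  ·
  (3,5): δ = 79.55°  ·
  (4,5): δ = 147.08°  ·
antipodal pairs: 4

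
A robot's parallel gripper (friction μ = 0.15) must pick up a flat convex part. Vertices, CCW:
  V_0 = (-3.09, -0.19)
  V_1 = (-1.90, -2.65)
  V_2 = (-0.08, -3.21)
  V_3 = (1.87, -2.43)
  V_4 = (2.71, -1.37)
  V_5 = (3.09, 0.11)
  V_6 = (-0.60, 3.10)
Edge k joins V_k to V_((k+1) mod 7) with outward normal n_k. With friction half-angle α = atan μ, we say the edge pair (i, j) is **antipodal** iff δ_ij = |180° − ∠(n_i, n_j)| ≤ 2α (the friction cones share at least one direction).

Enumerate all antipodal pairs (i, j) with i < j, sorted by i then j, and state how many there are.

count = 1; pairs: (3,6)

α = atan 0.15 = 8.53°;  2α = 17.06°
n_0 = (-0.9002, -0.4355)
n_1 = (-0.2941, -0.9558)
n_2 = (+0.3714, -0.9285)
n_3 = (+0.7837, -0.6211)
n_4 = (+0.9686, -0.2487)
n_5 = (+0.6296, +0.7770)
n_6 = (-0.7974, +0.6035)
  (0,1): δ = 132.92°  ·
  (0,2): δ = 94.01°  ·
  (0,3): δ = 64.21°  ·
  (0,4): δ = 40.21°  ·
  (0,5): δ = 25.17°  ·
  (0,6): δ = 117.07°  ·
  (1,2): δ = 141.10°  ·
  (1,3): δ = 111.29°  ·
  (1,4): δ = 87.30°  ·
  (1,5): δ = 21.92°  ·
  (1,6): δ = 69.98°  ·
  (2,3): δ = 150.20°  ·
  (2,4): δ = 126.20°  ·
  (2,5): δ = 60.82°  ·
  (2,6): δ = 31.08°  ·
  (3,4): δ = 156.00°  ·
  (3,5): δ = 90.62°  ·
  (3,6): δ = 1.28°  ✓
  (4,5): δ = 114.62°  ·
  (4,6): δ = 22.72°  ·
  (5,6): δ = 88.10°  ·
antipodal pairs: 1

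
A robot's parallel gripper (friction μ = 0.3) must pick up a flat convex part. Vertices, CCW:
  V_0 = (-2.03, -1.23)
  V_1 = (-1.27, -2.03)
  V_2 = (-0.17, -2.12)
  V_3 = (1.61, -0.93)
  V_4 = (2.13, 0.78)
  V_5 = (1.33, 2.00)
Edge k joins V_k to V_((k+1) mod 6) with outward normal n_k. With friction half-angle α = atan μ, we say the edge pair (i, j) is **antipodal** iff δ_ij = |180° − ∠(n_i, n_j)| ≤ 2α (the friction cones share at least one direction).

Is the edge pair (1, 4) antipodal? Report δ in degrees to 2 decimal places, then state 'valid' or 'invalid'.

α = atan 0.3 = 16.70°;  2α = 33.40°
edge 1: e_1 = (+1.10, -0.09);  n_1 = (-0.0815, -0.9967)
edge 4: e_4 = (-0.80, +1.22);  n_4 = (+0.8362, +0.5484)
∠(n_1, n_4) = 127.93°
δ = |180° − 127.93°| = 52.07°
52.07° > 2α = 33.40°  →  invalid

δ = 52.07°, invalid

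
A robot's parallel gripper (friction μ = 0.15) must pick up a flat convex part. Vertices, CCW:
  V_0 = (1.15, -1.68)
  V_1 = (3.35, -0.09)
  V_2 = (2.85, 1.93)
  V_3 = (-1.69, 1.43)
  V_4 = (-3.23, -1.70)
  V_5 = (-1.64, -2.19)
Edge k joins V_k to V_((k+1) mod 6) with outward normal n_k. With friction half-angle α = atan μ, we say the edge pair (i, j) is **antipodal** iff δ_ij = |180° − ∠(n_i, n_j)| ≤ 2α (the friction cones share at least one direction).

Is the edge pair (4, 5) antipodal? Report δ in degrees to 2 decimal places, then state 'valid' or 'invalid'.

δ = 152.51°, invalid

α = atan 0.15 = 8.53°;  2α = 17.06°
edge 4: e_4 = (+1.59, -0.49);  n_4 = (-0.2945, -0.9556)
edge 5: e_5 = (+2.79, +0.51);  n_5 = (+0.1798, -0.9837)
∠(n_4, n_5) = 27.49°
δ = |180° − 27.49°| = 152.51°
152.51° > 2α = 17.06°  →  invalid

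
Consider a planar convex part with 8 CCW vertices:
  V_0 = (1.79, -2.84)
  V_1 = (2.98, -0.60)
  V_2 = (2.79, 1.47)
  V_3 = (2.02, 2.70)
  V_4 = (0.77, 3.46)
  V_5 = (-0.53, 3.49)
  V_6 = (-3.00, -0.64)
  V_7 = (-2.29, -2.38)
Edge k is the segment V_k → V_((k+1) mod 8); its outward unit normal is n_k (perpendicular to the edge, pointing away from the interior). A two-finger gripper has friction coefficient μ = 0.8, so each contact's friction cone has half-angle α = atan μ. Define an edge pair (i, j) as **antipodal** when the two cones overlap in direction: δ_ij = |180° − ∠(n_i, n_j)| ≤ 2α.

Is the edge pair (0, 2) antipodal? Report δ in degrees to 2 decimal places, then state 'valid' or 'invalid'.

δ = 119.97°, invalid

α = atan 0.8 = 38.66°;  2α = 77.32°
edge 0: e_0 = (+1.19, +2.24);  n_0 = (+0.8831, -0.4692)
edge 2: e_2 = (-0.77, +1.23);  n_2 = (+0.8476, +0.5306)
∠(n_0, n_2) = 60.03°
δ = |180° − 60.03°| = 119.97°
119.97° > 2α = 77.32°  →  invalid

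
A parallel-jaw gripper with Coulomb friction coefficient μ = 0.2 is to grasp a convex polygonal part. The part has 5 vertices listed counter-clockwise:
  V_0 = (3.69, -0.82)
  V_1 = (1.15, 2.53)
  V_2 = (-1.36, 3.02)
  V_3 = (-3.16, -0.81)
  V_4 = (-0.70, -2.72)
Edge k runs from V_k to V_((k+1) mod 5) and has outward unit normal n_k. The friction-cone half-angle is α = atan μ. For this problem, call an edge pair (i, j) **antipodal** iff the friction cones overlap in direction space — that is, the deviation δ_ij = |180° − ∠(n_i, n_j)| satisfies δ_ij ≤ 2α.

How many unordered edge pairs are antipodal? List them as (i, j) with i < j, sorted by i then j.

count = 1; pairs: (0,3)

α = atan 0.2 = 11.31°;  2α = 22.62°
n_0 = (+0.7968, +0.6042)
n_1 = (+0.1916, +0.9815)
n_2 = (-0.9050, +0.4253)
n_3 = (-0.6133, -0.7899)
n_4 = (+0.3972, -0.9177)
  (0,1): δ = 138.22°  ·
  (0,2): δ = 62.34°  ·
  (0,3): δ = 15.00°  ✓
  (0,4): δ = 76.23°  ·
  (1,2): δ = 104.13°  ·
  (1,3): δ = 26.78°  ·
  (1,4): δ = 34.45°  ·
  (2,3): δ = 102.65°  ·
  (2,4): δ = 41.42°  ·
  (3,4): δ = 118.77°  ·
antipodal pairs: 1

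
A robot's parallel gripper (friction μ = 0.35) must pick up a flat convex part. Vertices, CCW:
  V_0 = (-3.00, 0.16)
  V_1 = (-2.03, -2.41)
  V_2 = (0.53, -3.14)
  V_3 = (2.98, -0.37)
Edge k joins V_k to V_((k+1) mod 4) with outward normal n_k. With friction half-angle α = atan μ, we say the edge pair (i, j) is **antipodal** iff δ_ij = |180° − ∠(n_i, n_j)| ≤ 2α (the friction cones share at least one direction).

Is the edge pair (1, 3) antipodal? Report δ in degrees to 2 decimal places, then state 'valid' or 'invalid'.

δ = 10.85°, valid

α = atan 0.35 = 19.29°;  2α = 38.58°
edge 1: e_1 = (+2.56, -0.73);  n_1 = (-0.2742, -0.9617)
edge 3: e_3 = (-5.98, +0.53);  n_3 = (+0.0883, +0.9961)
∠(n_1, n_3) = 169.15°
δ = |180° − 169.15°| = 10.85°
10.85° ≤ 2α = 38.58°  →  valid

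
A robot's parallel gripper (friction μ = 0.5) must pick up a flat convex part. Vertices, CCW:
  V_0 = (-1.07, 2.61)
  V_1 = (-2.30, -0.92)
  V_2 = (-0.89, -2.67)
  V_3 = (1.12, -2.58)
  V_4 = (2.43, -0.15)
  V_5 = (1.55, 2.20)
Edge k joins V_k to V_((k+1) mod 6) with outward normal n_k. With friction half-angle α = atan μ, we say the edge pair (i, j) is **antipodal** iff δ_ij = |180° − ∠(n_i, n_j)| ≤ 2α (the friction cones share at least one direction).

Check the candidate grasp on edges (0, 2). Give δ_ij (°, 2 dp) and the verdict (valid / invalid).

δ = 68.23°, invalid

α = atan 0.5 = 26.57°;  2α = 53.13°
edge 0: e_0 = (-1.23, -3.53);  n_0 = (-0.9443, +0.3290)
edge 2: e_2 = (+2.01, +0.09);  n_2 = (+0.0447, -0.9990)
∠(n_0, n_2) = 111.77°
δ = |180° − 111.77°| = 68.23°
68.23° > 2α = 53.13°  →  invalid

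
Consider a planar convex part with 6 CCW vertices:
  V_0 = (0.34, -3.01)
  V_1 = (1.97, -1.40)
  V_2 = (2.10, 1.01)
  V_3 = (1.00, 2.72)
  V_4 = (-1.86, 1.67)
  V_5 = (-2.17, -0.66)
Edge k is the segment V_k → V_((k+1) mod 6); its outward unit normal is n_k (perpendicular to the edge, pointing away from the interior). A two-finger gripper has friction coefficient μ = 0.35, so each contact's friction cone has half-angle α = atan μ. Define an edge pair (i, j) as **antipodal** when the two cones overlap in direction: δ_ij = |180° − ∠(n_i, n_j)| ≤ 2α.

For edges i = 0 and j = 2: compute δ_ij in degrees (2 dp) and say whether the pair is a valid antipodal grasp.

δ = 101.89°, invalid

α = atan 0.35 = 19.29°;  2α = 38.58°
edge 0: e_0 = (+1.63, +1.61);  n_0 = (+0.7027, -0.7115)
edge 2: e_2 = (-1.10, +1.71);  n_2 = (+0.8410, +0.5410)
∠(n_0, n_2) = 78.11°
δ = |180° − 78.11°| = 101.89°
101.89° > 2α = 38.58°  →  invalid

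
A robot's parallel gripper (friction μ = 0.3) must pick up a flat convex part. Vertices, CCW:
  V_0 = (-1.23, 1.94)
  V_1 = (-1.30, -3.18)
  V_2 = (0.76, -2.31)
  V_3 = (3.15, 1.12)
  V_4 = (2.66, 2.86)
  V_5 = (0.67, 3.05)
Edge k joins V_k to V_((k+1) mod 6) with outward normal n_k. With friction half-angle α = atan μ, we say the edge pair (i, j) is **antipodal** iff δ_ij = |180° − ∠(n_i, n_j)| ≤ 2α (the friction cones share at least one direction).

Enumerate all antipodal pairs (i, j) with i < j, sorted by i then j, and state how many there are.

count = 4; pairs: (0,3), (1,4), (1,5), (2,5)

α = atan 0.3 = 16.70°;  2α = 33.40°
n_0 = (-0.9999, +0.0137)
n_1 = (+0.3891, -0.9212)
n_2 = (+0.8205, -0.5717)
n_3 = (+0.9626, +0.2711)
n_4 = (+0.0950, +0.9955)
n_5 = (-0.5044, +0.8634)
  (0,1): δ = 66.32°  ·
  (0,2): δ = 34.09°  ·
  (0,3): δ = 16.51°  ✓
  (0,4): δ = 85.33°  ·
  (0,5): δ = 121.08°  ·
  (1,2): δ = 147.76°  ·
  (1,3): δ = 97.17°  ·
  (1,4): δ = 28.35°  ✓
  (1,5): δ = 7.40°  ✓
  (2,3): δ = 129.40°  ·
  (2,4): δ = 60.59°  ·
  (2,5): δ = 24.84°  ✓
  (3,4): δ = 111.18°  ·
  (3,5): δ = 75.43°  ·
  (4,5): δ = 144.25°  ·
antipodal pairs: 4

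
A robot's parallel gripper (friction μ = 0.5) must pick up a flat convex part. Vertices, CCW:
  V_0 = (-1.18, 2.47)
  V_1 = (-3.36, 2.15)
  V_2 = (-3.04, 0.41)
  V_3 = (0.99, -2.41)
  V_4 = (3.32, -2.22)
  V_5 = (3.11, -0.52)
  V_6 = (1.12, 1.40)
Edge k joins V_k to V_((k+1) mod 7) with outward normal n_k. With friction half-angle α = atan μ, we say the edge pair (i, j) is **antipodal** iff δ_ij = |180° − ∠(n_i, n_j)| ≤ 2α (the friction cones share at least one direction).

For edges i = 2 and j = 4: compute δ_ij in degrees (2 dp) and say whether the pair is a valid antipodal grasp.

α = atan 0.5 = 26.57°;  2α = 53.13°
edge 2: e_2 = (+4.03, -2.82);  n_2 = (-0.5733, -0.8193)
edge 4: e_4 = (-0.21, +1.70);  n_4 = (+0.9925, +0.1226)
∠(n_2, n_4) = 132.02°
δ = |180° − 132.02°| = 47.98°
47.98° ≤ 2α = 53.13°  →  valid

δ = 47.98°, valid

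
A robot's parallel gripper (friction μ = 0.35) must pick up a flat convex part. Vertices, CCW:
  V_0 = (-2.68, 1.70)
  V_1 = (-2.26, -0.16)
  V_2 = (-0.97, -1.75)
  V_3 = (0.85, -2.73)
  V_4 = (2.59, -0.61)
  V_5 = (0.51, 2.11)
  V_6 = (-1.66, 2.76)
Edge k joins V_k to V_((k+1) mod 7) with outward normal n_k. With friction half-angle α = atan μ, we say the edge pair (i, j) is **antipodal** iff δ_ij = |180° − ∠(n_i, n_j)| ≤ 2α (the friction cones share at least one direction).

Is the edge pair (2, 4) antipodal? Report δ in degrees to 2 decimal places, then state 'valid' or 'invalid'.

α = atan 0.35 = 19.29°;  2α = 38.58°
edge 2: e_2 = (+1.82, -0.98);  n_2 = (-0.4741, -0.8805)
edge 4: e_4 = (-2.08, +2.72);  n_4 = (+0.7944, +0.6075)
∠(n_2, n_4) = 155.71°
δ = |180° − 155.71°| = 24.29°
24.29° ≤ 2α = 38.58°  →  valid

δ = 24.29°, valid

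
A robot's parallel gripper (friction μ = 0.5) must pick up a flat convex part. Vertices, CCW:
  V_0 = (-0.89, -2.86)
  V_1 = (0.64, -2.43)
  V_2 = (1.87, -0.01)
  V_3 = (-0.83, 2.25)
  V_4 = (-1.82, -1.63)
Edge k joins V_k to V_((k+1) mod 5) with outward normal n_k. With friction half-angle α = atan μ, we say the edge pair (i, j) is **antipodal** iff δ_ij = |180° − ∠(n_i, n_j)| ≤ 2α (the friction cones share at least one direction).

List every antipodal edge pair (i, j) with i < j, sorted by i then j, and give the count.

α = atan 0.5 = 26.57°;  2α = 53.13°
n_0 = (+0.2706, -0.9627)
n_1 = (+0.8915, -0.4531)
n_2 = (+0.6419, +0.7668)
n_3 = (-0.9690, +0.2472)
n_4 = (-0.7977, -0.6031)
  (0,1): δ = 132.64°  ·
  (0,2): δ = 55.63°  ·
  (0,3): δ = 59.99°  ·
  (0,4): δ = 111.40°  ·
  (1,2): δ = 102.99°  ·
  (1,3): δ = 12.63°  ✓
  (1,4): δ = 64.04°  ·
  (2,3): δ = 64.38°  ·
  (2,4): δ = 12.98°  ✓
  (3,4): δ = 128.59°  ·
antipodal pairs: 2

count = 2; pairs: (1,3), (2,4)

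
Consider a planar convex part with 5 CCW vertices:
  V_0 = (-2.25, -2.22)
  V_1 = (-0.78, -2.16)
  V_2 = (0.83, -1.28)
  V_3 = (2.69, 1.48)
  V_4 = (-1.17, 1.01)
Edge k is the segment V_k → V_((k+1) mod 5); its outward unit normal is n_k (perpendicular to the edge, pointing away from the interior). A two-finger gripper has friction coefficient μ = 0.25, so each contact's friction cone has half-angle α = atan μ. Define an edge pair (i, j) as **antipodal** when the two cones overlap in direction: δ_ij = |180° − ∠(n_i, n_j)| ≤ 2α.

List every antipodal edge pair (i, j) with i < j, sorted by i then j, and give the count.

count = 3; pairs: (0,3), (1,3), (2,4)

α = atan 0.25 = 14.04°;  2α = 28.07°
n_0 = (+0.0408, -0.9992)
n_1 = (+0.4796, -0.8775)
n_2 = (+0.8293, -0.5589)
n_3 = (-0.1209, +0.9927)
n_4 = (-0.9484, +0.3171)
  (0,1): δ = 153.68°  ·
  (0,2): δ = 126.31°  ·
  (0,3): δ = 4.60°  ✓
  (0,4): δ = 69.17°  ·
  (1,2): δ = 152.64°  ·
  (1,3): δ = 21.72°  ✓
  (1,4): δ = 42.85°  ·
  (2,3): δ = 49.08°  ·
  (2,4): δ = 15.49°  ✓
  (3,4): δ = 115.43°  ·
antipodal pairs: 3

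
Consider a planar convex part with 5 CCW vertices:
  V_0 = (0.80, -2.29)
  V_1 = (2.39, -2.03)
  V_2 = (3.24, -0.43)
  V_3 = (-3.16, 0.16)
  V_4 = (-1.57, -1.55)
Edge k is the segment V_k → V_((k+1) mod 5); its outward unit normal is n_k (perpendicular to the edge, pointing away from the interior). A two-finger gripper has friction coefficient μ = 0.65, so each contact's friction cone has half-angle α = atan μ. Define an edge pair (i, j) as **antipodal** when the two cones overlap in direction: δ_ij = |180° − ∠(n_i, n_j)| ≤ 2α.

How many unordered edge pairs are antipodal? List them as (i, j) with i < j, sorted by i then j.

count = 3; pairs: (0,2), (2,3), (2,4)

α = atan 0.65 = 33.02°;  2α = 66.05°
n_0 = (+0.1614, -0.9869)
n_1 = (+0.8831, -0.4692)
n_2 = (+0.0918, +0.9958)
n_3 = (-0.7323, -0.6809)
n_4 = (-0.2980, -0.9546)
  (0,1): δ = 127.27°  ·
  (0,2): δ = 14.55°  ✓
  (0,3): δ = 123.63°  ·
  (0,4): δ = 153.37°  ·
  (1,2): δ = 67.29°  ·
  (1,3): δ = 70.90°  ·
  (1,4): δ = 100.64°  ·
  (2,3): δ = 41.82°  ✓
  (2,4): δ = 12.07°  ✓
  (3,4): δ = 150.26°  ·
antipodal pairs: 3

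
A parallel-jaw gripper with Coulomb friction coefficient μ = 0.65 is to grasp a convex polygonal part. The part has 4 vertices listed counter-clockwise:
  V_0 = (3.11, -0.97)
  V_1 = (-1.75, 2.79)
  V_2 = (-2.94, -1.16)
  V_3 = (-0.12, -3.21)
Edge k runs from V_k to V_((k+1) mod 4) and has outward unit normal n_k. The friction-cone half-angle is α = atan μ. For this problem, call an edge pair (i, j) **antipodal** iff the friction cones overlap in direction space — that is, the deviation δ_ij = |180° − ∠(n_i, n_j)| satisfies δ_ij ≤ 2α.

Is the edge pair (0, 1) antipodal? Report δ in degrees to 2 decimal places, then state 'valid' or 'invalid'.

δ = 69.04°, invalid

α = atan 0.65 = 33.02°;  2α = 66.05°
edge 0: e_0 = (-4.86, +3.76);  n_0 = (+0.6119, +0.7909)
edge 1: e_1 = (-1.19, -3.95);  n_1 = (-0.9575, +0.2885)
∠(n_0, n_1) = 110.96°
δ = |180° − 110.96°| = 69.04°
69.04° > 2α = 66.05°  →  invalid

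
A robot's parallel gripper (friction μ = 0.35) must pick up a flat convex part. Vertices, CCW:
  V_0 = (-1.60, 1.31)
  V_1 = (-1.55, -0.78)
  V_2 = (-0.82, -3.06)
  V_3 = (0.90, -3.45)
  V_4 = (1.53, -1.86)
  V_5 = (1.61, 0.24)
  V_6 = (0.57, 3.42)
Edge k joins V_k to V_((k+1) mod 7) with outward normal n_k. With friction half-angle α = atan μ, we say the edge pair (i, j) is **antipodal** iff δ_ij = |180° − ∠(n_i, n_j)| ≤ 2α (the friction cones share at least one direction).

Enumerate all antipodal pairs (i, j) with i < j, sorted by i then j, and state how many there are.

α = atan 0.35 = 19.29°;  2α = 38.58°
n_0 = (-0.9997, -0.0239)
n_1 = (-0.9524, -0.3049)
n_2 = (-0.2211, -0.9752)
n_3 = (+0.9297, -0.3684)
n_4 = (+0.9993, -0.0381)
n_5 = (+0.9505, +0.3108)
n_6 = (-0.6971, +0.7169)
  (0,1): δ = 163.62°  ·
  (0,2): δ = 104.15°  ·
  (0,3): δ = 22.99°  ✓
  (0,4): δ = 3.55°  ✓
  (0,5): δ = 16.74°  ✓
  (0,6): δ = 132.83°  ·
  (1,2): δ = 120.53°  ·
  (1,3): δ = 39.37°  ·
  (1,4): δ = 19.94°  ✓
  (1,5): δ = 0.36°  ✓
  (1,6): δ = 116.44°  ·
  (2,3): δ = 98.84°  ·
  (2,4): δ = 79.41°  ·
  (2,5): δ = 59.11°  ·
  (2,6): δ = 56.97°  ·
  (3,4): δ = 160.57°  ·
  (3,5): δ = 140.28°  ·
  (3,6): δ = 24.19°  ✓
  (4,5): δ = 159.71°  ·
  (4,6): δ = 43.62°  ·
  (5,6): δ = 63.91°  ·
antipodal pairs: 6

count = 6; pairs: (0,3), (0,4), (0,5), (1,4), (1,5), (3,6)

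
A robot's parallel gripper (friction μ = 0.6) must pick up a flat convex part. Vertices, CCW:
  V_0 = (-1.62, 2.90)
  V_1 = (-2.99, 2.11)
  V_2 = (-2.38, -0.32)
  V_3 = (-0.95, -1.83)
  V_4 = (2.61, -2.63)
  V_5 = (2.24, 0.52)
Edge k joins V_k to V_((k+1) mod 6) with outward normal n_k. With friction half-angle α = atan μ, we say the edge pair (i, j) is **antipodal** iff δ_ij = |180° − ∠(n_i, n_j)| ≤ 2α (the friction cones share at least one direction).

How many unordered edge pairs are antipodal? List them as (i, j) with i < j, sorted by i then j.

count = 6; pairs: (0,3), (1,4), (1,5), (2,4), (2,5), (3,5)

α = atan 0.6 = 30.96°;  2α = 61.93°
n_0 = (-0.4995, +0.8663)
n_1 = (-0.9699, -0.2435)
n_2 = (-0.7261, -0.6876)
n_3 = (-0.2193, -0.9757)
n_4 = (+0.9932, +0.1167)
n_5 = (+0.5248, +0.8512)
  (0,1): δ = 105.88°  ·
  (0,2): δ = 76.53°  ·
  (0,3): δ = 42.63°  ✓
  (0,4): δ = 66.73°  ·
  (0,5): δ = 118.37°  ·
  (1,2): δ = 150.65°  ·
  (1,3): δ = 116.76°  ·
  (1,4): δ = 7.39°  ✓
  (1,5): δ = 44.25°  ✓
  (2,3): δ = 146.11°  ·
  (2,4): δ = 36.74°  ✓
  (2,5): δ = 14.90°  ✓
  (3,4): δ = 70.64°  ·
  (3,5): δ = 18.99°  ✓
  (4,5): δ = 128.36°  ·
antipodal pairs: 6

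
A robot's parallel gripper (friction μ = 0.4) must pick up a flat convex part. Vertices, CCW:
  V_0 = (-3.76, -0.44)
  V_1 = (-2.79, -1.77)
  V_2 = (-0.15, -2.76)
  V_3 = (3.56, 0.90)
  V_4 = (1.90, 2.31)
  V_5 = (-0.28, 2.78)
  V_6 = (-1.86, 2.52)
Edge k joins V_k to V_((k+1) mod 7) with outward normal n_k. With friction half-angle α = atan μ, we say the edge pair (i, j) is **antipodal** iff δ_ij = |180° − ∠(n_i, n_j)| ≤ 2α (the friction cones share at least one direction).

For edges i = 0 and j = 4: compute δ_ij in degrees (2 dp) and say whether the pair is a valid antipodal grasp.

α = atan 0.4 = 21.80°;  2α = 43.60°
edge 0: e_0 = (+0.97, -1.33);  n_0 = (-0.8079, -0.5893)
edge 4: e_4 = (-2.18, +0.47);  n_4 = (+0.2108, +0.9775)
∠(n_0, n_4) = 138.27°
δ = |180° − 138.27°| = 41.73°
41.73° ≤ 2α = 43.60°  →  valid

δ = 41.73°, valid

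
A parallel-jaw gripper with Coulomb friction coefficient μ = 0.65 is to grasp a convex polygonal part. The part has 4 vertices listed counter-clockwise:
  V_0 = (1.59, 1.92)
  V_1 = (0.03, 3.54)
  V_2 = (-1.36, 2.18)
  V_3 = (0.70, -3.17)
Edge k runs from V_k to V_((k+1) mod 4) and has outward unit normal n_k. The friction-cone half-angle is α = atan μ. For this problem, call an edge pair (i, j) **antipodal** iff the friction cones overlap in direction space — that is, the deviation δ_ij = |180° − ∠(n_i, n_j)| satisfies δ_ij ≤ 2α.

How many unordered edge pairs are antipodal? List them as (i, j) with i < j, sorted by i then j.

count = 3; pairs: (0,2), (1,3), (2,3)

α = atan 0.65 = 33.02°;  2α = 66.05°
n_0 = (+0.7203, +0.6936)
n_1 = (-0.6994, +0.7148)
n_2 = (-0.9332, -0.3593)
n_3 = (+0.9851, -0.1722)
  (0,1): δ = 89.54°  ·
  (0,2): δ = 22.86°  ✓
  (0,3): δ = 126.16°  ·
  (1,2): δ = 113.32°  ·
  (1,3): δ = 35.71°  ✓
  (2,3): δ = 30.98°  ✓
antipodal pairs: 3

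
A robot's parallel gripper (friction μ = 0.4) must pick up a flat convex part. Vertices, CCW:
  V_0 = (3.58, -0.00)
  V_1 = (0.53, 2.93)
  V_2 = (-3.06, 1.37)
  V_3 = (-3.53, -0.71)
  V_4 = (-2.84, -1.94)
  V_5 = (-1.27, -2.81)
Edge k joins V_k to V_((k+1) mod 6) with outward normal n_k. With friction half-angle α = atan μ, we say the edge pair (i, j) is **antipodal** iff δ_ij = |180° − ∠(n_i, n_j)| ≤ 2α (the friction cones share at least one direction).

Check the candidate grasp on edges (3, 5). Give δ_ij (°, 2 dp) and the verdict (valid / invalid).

δ = 89.20°, invalid

α = atan 0.4 = 21.80°;  2α = 43.60°
edge 3: e_3 = (+0.69, -1.23);  n_3 = (-0.8721, -0.4893)
edge 5: e_5 = (+4.85, +2.81);  n_5 = (+0.5013, -0.8653)
∠(n_3, n_5) = 90.80°
δ = |180° − 90.80°| = 89.20°
89.20° > 2α = 43.60°  →  invalid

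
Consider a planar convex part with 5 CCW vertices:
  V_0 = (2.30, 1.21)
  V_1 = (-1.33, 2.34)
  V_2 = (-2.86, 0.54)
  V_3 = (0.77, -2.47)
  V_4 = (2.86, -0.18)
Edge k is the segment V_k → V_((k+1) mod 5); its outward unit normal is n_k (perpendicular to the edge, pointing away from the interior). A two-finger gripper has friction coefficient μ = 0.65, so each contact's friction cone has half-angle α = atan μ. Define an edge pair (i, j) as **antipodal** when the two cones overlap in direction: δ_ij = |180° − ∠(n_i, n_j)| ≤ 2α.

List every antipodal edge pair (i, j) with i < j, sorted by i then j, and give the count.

α = atan 0.65 = 33.02°;  2α = 66.05°
n_0 = (+0.2972, +0.9548)
n_1 = (-0.7619, +0.6476)
n_2 = (-0.6383, -0.7698)
n_3 = (+0.7386, -0.6741)
n_4 = (+0.9276, +0.3737)
  (0,1): δ = 113.07°  ·
  (0,2): δ = 22.37°  ✓
  (0,3): δ = 64.91°  ✓
  (0,4): δ = 129.23°  ·
  (1,2): δ = 89.30°  ·
  (1,3): δ = 2.02°  ✓
  (1,4): δ = 62.31°  ✓
  (2,3): δ = 92.72°  ·
  (2,4): δ = 28.39°  ✓
  (3,4): δ = 115.67°  ·
antipodal pairs: 5

count = 5; pairs: (0,2), (0,3), (1,3), (1,4), (2,4)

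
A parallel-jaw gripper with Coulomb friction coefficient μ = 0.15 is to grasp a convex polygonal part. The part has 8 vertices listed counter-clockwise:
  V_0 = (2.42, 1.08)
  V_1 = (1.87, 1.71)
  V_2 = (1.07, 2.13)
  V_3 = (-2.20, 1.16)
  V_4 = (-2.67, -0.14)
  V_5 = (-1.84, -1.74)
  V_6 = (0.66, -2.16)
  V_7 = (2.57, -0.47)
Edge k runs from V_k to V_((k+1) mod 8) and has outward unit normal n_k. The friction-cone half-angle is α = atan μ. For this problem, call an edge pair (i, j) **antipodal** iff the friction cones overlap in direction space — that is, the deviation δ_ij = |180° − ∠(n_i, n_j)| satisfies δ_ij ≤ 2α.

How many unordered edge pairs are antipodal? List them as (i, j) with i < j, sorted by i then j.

count = 1; pairs: (0,4)

α = atan 0.15 = 8.53°;  2α = 17.06°
n_0 = (+0.7533, +0.6577)
n_1 = (+0.4648, +0.8854)
n_2 = (-0.2844, +0.9587)
n_3 = (-0.9404, +0.3400)
n_4 = (-0.8877, -0.4605)
n_5 = (-0.1657, -0.9862)
n_6 = (+0.6627, -0.7489)
n_7 = (+0.9954, +0.0963)
  (0,1): δ = 158.82°  ·
  (0,2): δ = 114.60°  ·
  (0,3): δ = 61.00°  ·
  (0,4): δ = 13.70°  ✓
  (0,5): δ = 39.34°  ·
  (0,6): δ = 90.38°  ·
  (0,7): δ = 144.41°  ·
  (1,2): δ = 135.78°  ·
  (1,3): δ = 82.18°  ·
  (1,4): δ = 34.88°  ·
  (1,5): δ = 18.16°  ·
  (1,6): δ = 69.20°  ·
  (1,7): δ = 123.23°  ·
  (2,3): δ = 126.40°  ·
  (2,4): δ = 79.10°  ·
  (2,5): δ = 26.06°  ·
  (2,6): δ = 24.98°  ·
  (2,7): δ = 79.01°  ·
  (3,4): δ = 132.71°  ·
  (3,5): δ = 79.66°  ·
  (3,6): δ = 28.62°  ·
  (3,7): δ = 25.40°  ·
  (4,5): δ = 126.95°  ·
  (4,6): δ = 75.92°  ·
  (4,7): δ = 21.89°  ·
  (5,6): δ = 128.96°  ·
  (5,7): δ = 74.94°  ·
  (6,7): δ = 125.98°  ·
antipodal pairs: 1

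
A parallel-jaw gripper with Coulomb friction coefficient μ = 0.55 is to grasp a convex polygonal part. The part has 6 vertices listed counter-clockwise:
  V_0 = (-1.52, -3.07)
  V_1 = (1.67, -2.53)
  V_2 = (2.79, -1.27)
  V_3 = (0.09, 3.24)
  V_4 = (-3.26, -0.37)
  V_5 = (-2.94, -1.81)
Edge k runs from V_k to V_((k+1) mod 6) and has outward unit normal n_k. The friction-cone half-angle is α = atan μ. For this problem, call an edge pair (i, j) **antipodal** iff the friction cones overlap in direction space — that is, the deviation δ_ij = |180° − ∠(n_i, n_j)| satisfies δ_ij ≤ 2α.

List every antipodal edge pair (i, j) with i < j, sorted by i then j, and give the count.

α = atan 0.55 = 28.81°;  2α = 57.62°
n_0 = (+0.1669, -0.9860)
n_1 = (+0.7474, -0.6644)
n_2 = (+0.8580, +0.5137)
n_3 = (-0.7330, +0.6802)
n_4 = (-0.9762, -0.2169)
n_5 = (-0.6637, -0.7480)
  (0,1): δ = 141.24°  ·
  (0,2): δ = 68.70°  ·
  (0,3): δ = 37.53°  ✓
  (0,4): δ = 92.92°  ·
  (0,5): δ = 128.81°  ·
  (1,2): δ = 107.46°  ·
  (1,3): δ = 1.23°  ✓
  (1,4): δ = 54.16°  ✓
  (1,5): δ = 90.05°  ·
  (2,3): δ = 73.77°  ·
  (2,4): δ = 18.38°  ✓
  (2,5): δ = 17.51°  ✓
  (3,4): δ = 124.61°  ·
  (3,5): δ = 88.72°  ·
  (4,5): δ = 144.11°  ·
antipodal pairs: 5

count = 5; pairs: (0,3), (1,3), (1,4), (2,4), (2,5)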